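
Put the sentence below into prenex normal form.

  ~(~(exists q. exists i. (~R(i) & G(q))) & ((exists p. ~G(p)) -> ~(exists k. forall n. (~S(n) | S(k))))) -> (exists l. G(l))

Rewrite implications/biconditionals: A → B as ¬A ∨ B.
  ~~(~(exists q. exists i. (~R(i) & G(q))) & (~(exists p. ~G(p)) | ~(exists k. forall n. (~S(n) | S(k))))) | (exists l. G(l))
Move each ¬ inward, flipping quantifiers it crosses:
  (forall q. forall i. (R(i) | ~G(q))) & ((forall p. G(p)) | (forall k. exists n. (S(n) & ~S(k)))) | (exists l. G(l))
All bound variables are already distinct, so no renaming is needed.
Pull the quantifiers to the front (each side's bound variable is not free in the other side):
  forall q. forall i. forall p. forall k. exists n. exists l. ((R(i) | ~G(q)) & (G(p) | S(n) & ~S(k)) | G(l))

forall q. forall i. forall p. forall k. exists n. exists l. ((R(i) | ~G(q)) & (G(p) | S(n) & ~S(k)) | G(l))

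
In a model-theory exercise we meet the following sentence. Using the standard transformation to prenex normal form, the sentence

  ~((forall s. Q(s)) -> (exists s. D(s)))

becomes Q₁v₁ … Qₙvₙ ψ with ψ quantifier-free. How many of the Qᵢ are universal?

2

Rewrite implications/biconditionals: A → B as ¬A ∨ B.
  ~(~(forall s. Q(s)) | (exists s. D(s)))
Move each ¬ inward, flipping quantifiers it crosses:
  (forall s. Q(s)) & (forall s. ~D(s))
Give each quantifier a distinct variable: s↦u1.
  (forall s. Q(s)) & (forall u1. ~D(u1))
Pull the quantifiers to the front (each side's bound variable is not free in the other side):
  forall s. forall u1. (Q(s) & ~D(u1))
The prefix is forall s forall u1: 2 universal, 0 existential.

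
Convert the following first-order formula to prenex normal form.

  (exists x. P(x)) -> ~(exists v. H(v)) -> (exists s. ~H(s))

First replace A → B with ¬A ∨ B.
  ~(exists x. P(x)) | ~~(exists v. H(v)) | (exists s. ~H(s))
Move each ¬ inward, flipping quantifiers it crosses:
  (forall x. ~P(x)) | (exists v. H(v)) | (exists s. ~H(s))
All bound variables are already distinct, so no renaming is needed.
Pull the quantifiers to the front (each side's bound variable is not free in the other side):
  forall x. exists v. exists s. (~P(x) | H(v) | ~H(s))

forall x. exists v. exists s. (~P(x) | H(v) | ~H(s))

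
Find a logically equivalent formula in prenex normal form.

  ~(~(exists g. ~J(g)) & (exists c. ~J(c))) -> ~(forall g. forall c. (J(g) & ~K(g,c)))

Eliminate → and ↔ using ¬ and ∨.
  ~~(~(exists g. ~J(g)) & (exists c. ~J(c))) | ~(forall g. forall c. (J(g) & ~K(g,c)))
Push ¬ through the quantifiers and connectives to reach negation normal form:
  (forall g. J(g)) & (exists c. ~J(c)) | (exists g. exists c. (~J(g) | K(g,c)))
Rename bound variables to avoid capture: g↦x, c↦u1.
  (forall g. J(g)) & (exists c. ~J(c)) | (exists x. exists u1. (~J(x) | K(x,u1)))
Pull the quantifiers to the front (each side's bound variable is not free in the other side):
  forall g. exists c. exists x. exists u1. (J(g) & ~J(c) | ~J(x) | K(x,u1))

forall g. exists c. exists x. exists u1. (J(g) & ~J(c) | ~J(x) | K(x,u1))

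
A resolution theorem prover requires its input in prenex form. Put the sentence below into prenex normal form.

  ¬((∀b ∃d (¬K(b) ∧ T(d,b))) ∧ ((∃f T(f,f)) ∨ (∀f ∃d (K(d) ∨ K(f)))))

Drive negations inward (¬∀x A ≡ ∃x ¬A, ¬∃x A ≡ ∀x ¬A, De Morgan for ∧/∨):
  (∃b ∀d (K(b) ∨ ¬T(d,b))) ∨ (∀f ¬T(f,f)) ∧ (∃f ∀d (¬K(d) ∧ ¬K(f)))
Rename bound variables to avoid capture: f↦y, d↦c.
  (∃b ∀d (K(b) ∨ ¬T(d,b))) ∨ (∀f ¬T(f,f)) ∧ (∃y ∀c (¬K(c) ∧ ¬K(y)))
Finally move all quantifiers to the prefix:
  ∃b ∀d ∀f ∃y ∀c (K(b) ∨ ¬T(d,b) ∨ ¬T(f,f) ∧ ¬K(c) ∧ ¬K(y))

∃b ∀d ∀f ∃y ∀c (K(b) ∨ ¬T(d,b) ∨ ¬T(f,f) ∧ ¬K(c) ∧ ¬K(y))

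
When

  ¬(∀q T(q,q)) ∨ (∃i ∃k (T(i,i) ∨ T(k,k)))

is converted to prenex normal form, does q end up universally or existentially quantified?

existential

Move each ¬ inward, flipping quantifiers it crosses:
  (∃q ¬T(q,q)) ∨ (∃i ∃k (T(i,i) ∨ T(k,k)))
All bound variables are already distinct, so no renaming is needed.
Pull the quantifiers to the front (each side's bound variable is not free in the other side):
  ∃q ∃i ∃k (¬T(q,q) ∨ T(i,i) ∨ T(k,k))
The quantifier ∀q sits under an odd number of negations, so it flips to ∃q.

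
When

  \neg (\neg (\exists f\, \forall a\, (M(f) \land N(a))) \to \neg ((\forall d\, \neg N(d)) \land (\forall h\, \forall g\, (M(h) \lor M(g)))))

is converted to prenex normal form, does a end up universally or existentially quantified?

existential

Rewrite implications/biconditionals: A → B as ¬A ∨ B.
  \neg (\neg \neg (\exists f\, \forall a\, (M(f) \land N(a))) \lor \neg ((\forall d\, \neg N(d)) \land (\forall h\, \forall g\, (M(h) \lor M(g)))))
Push ¬ through the quantifiers and connectives to reach negation normal form:
  (\forall f\, \exists a\, (\neg M(f) \lor \neg N(a))) \land (\forall d\, \neg N(d)) \land (\forall h\, \forall g\, (M(h) \lor M(g)))
All bound variables are already distinct, so no renaming is needed.
Pull the quantifiers to the front (each side's bound variable is not free in the other side):
  \forall f\, \exists a\, \forall d\, \forall h\, \forall g\, ((\neg M(f) \lor \neg N(a)) \land \neg N(d) \land (M(h) \lor M(g)))
The quantifier \forall a sits under an odd number of negations (counting the antecedent side of each →), so it flips to \exists a.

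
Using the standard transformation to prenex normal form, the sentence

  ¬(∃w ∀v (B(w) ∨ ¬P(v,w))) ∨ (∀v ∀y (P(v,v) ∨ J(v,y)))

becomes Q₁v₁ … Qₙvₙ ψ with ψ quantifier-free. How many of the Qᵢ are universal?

Drive negations inward (¬∀x A ≡ ∃x ¬A, ¬∃x A ≡ ∀x ¬A, De Morgan for ∧/∨):
  (∀w ∃v (¬B(w) ∧ P(v,w))) ∨ (∀v ∀y (P(v,v) ∨ J(v,y)))
Standardize variables apart so no two quantifiers bind the same name: v↦a.
  (∀w ∃v (¬B(w) ∧ P(v,w))) ∨ (∀a ∀y (P(a,a) ∨ J(a,y)))
Pull the quantifiers to the front (each side's bound variable is not free in the other side):
  ∀w ∃v ∀a ∀y (¬B(w) ∧ P(v,w) ∨ P(a,a) ∨ J(a,y))
The prefix is ∀w ∃v ∀a ∀y: 3 universal, 1 existential.

3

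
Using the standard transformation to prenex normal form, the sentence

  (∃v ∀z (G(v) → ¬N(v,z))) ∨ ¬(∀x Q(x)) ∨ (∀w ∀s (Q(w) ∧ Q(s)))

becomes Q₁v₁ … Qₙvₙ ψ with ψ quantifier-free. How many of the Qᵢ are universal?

First replace A → B with ¬A ∨ B.
  (∃v ∀z (¬G(v) ∨ ¬N(v,z))) ∨ ¬(∀x Q(x)) ∨ (∀w ∀s (Q(w) ∧ Q(s)))
Push ¬ through the quantifiers and connectives to reach negation normal form:
  (∃v ∀z (¬G(v) ∨ ¬N(v,z))) ∨ (∃x ¬Q(x)) ∨ (∀w ∀s (Q(w) ∧ Q(s)))
All bound variables are already distinct, so no renaming is needed.
Extract every quantifier outward, since the variables are now distinct and don't occur free across branches:
  ∃v ∀z ∃x ∀w ∀s (¬G(v) ∨ ¬N(v,z) ∨ ¬Q(x) ∨ Q(w) ∧ Q(s))
The prefix is ∃v ∀z ∃x ∀w ∀s: 3 universal, 2 existential.

3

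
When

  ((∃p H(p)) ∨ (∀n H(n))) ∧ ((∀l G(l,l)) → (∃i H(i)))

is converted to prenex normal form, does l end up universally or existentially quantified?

Eliminate → and ↔ using ¬ and ∨.
  ((∃p H(p)) ∨ (∀n H(n))) ∧ (¬(∀l G(l,l)) ∨ (∃i H(i)))
Move each ¬ inward, flipping quantifiers it crosses:
  ((∃p H(p)) ∨ (∀n H(n))) ∧ ((∃l ¬G(l,l)) ∨ (∃i H(i)))
All bound variables are already distinct, so no renaming is needed.
Finally move all quantifiers to the prefix:
  ∃p ∀n ∃l ∃i ((H(p) ∨ H(n)) ∧ (¬G(l,l) ∨ H(i)))
The quantifier ∀l sits under an odd number of negations (counting the antecedent side of each →), so it flips to ∃l.

existential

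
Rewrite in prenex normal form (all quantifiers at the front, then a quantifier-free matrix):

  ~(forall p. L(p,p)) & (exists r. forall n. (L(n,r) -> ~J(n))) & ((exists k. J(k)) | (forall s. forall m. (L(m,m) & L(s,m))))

First replace A → B with ¬A ∨ B.
  ~(forall p. L(p,p)) & (exists r. forall n. (~L(n,r) | ~J(n))) & ((exists k. J(k)) | (forall s. forall m. (L(m,m) & L(s,m))))
Drive negations inward (¬∀x A ≡ ∃x ¬A, ¬∃x A ≡ ∀x ¬A, De Morgan for ∧/∨):
  (exists p. ~L(p,p)) & (exists r. forall n. (~L(n,r) | ~J(n))) & ((exists k. J(k)) | (forall s. forall m. (L(m,m) & L(s,m))))
Pull the quantifiers to the front (each side's bound variable is not free in the other side):
  exists p. exists r. forall n. exists k. forall s. forall m. (~L(p,p) & (~L(n,r) | ~J(n)) & (J(k) | L(m,m) & L(s,m)))

exists p. exists r. forall n. exists k. forall s. forall m. (~L(p,p) & (~L(n,r) | ~J(n)) & (J(k) | L(m,m) & L(s,m)))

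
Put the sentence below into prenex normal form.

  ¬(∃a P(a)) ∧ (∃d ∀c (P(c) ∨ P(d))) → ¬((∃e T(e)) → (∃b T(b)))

Rewrite implications/biconditionals: A → B as ¬A ∨ B.
  ¬(¬(∃a P(a)) ∧ (∃d ∀c (P(c) ∨ P(d)))) ∨ ¬(¬(∃e T(e)) ∨ (∃b T(b)))
Push ¬ through the quantifiers and connectives to reach negation normal form:
  (∃a P(a)) ∨ (∀d ∃c (¬P(c) ∧ ¬P(d))) ∨ (∃e T(e)) ∧ (∀b ¬T(b))
All bound variables are already distinct, so no renaming is needed.
Pull the quantifiers to the front (each side's bound variable is not free in the other side):
  ∃a ∀d ∃c ∃e ∀b (P(a) ∨ ¬P(c) ∧ ¬P(d) ∨ T(e) ∧ ¬T(b))

∃a ∀d ∃c ∃e ∀b (P(a) ∨ ¬P(c) ∧ ¬P(d) ∨ T(e) ∧ ¬T(b))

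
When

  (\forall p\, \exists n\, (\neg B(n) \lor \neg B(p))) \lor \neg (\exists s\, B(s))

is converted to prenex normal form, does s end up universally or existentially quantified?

Move each ¬ inward, flipping quantifiers it crosses:
  (\forall p\, \exists n\, (\neg B(n) \lor \neg B(p))) \lor (\forall s\, \neg B(s))
All bound variables are already distinct, so no renaming is needed.
Pull the quantifiers to the front (each side's bound variable is not free in the other side):
  \forall p\, \exists n\, \forall s\, (\neg B(n) \lor \neg B(p) \lor \neg B(s))
The quantifier \exists s sits under an odd number of negations, so it flips to \forall s.

universal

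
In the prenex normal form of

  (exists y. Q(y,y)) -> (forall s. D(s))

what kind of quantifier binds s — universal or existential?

universal

First replace A → B with ¬A ∨ B.
  ~(exists y. Q(y,y)) | (forall s. D(s))
Move each ¬ inward, flipping quantifiers it crosses:
  (forall y. ~Q(y,y)) | (forall s. D(s))
All bound variables are already distinct, so no renaming is needed.
Extract every quantifier outward, since the variables are now distinct and don't occur free across branches:
  forall y. forall s. (~Q(y,y) | D(s))
The quantifier forall s sits under an even number of negations (counting the antecedent side of each →), so it remains universal.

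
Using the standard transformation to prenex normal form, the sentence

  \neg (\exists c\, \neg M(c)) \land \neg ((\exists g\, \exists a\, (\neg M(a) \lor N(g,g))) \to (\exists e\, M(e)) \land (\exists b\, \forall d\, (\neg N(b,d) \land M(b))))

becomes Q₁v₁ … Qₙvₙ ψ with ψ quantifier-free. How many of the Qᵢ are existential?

3

First replace A → B with ¬A ∨ B.
  \neg (\exists c\, \neg M(c)) \land \neg (\neg (\exists g\, \exists a\, (\neg M(a) \lor N(g,g))) \lor (\exists e\, M(e)) \land (\exists b\, \forall d\, (\neg N(b,d) \land M(b))))
Push ¬ through the quantifiers and connectives to reach negation normal form:
  (\forall c\, M(c)) \land (\exists g\, \exists a\, (\neg M(a) \lor N(g,g))) \land ((\forall e\, \neg M(e)) \lor (\forall b\, \exists d\, (N(b,d) \lor \neg M(b))))
All bound variables are already distinct, so no renaming is needed.
Finally move all quantifiers to the prefix:
  \forall c\, \exists g\, \exists a\, \forall e\, \forall b\, \exists d\, (M(c) \land (\neg M(a) \lor N(g,g)) \land (\neg M(e) \lor N(b,d) \lor \neg M(b)))
The prefix is \forall c \exists g \exists a \forall e \forall b \exists d: 3 universal, 3 existential.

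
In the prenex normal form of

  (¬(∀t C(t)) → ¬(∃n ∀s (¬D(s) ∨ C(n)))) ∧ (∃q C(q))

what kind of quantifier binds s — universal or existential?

existential

Rewrite implications/biconditionals: A → B as ¬A ∨ B.
  (¬¬(∀t C(t)) ∨ ¬(∃n ∀s (¬D(s) ∨ C(n)))) ∧ (∃q C(q))
Drive negations inward (¬∀x A ≡ ∃x ¬A, ¬∃x A ≡ ∀x ¬A, De Morgan for ∧/∨):
  ((∀t C(t)) ∨ (∀n ∃s (D(s) ∧ ¬C(n)))) ∧ (∃q C(q))
All bound variables are already distinct, so no renaming is needed.
Finally move all quantifiers to the prefix:
  ∀t ∀n ∃s ∃q ((C(t) ∨ D(s) ∧ ¬C(n)) ∧ C(q))
The quantifier ∀s sits under an odd number of negations (counting the antecedent side of each →), so it flips to ∃s.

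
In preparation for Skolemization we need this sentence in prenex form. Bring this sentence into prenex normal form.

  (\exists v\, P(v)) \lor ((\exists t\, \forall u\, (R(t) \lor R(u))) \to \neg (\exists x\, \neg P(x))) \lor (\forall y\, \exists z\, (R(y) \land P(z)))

\exists v\, \forall t\, \exists u\, \forall x\, \forall y\, \exists z\, (P(v) \lor \neg R(t) \land \neg R(u) \lor P(x) \lor R(y) \land P(z))

First replace A → B with ¬A ∨ B.
  (\exists v\, P(v)) \lor \neg (\exists t\, \forall u\, (R(t) \lor R(u))) \lor \neg (\exists x\, \neg P(x)) \lor (\forall y\, \exists z\, (R(y) \land P(z)))
Drive negations inward (¬∀x A ≡ ∃x ¬A, ¬∃x A ≡ ∀x ¬A, De Morgan for ∧/∨):
  (\exists v\, P(v)) \lor (\forall t\, \exists u\, (\neg R(t) \land \neg R(u))) \lor (\forall x\, P(x)) \lor (\forall y\, \exists z\, (R(y) \land P(z)))
All bound variables are already distinct, so no renaming is needed.
Extract every quantifier outward, since the variables are now distinct and don't occur free across branches:
  \exists v\, \forall t\, \exists u\, \forall x\, \forall y\, \exists z\, (P(v) \lor \neg R(t) \land \neg R(u) \lor P(x) \lor R(y) \land P(z))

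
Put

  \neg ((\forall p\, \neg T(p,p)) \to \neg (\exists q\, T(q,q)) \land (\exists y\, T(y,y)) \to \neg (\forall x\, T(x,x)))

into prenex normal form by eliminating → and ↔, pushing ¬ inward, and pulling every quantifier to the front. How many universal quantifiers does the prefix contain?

3

Rewrite implications/biconditionals: A → B as ¬A ∨ B.
  \neg (\neg (\forall p\, \neg T(p,p)) \lor \neg (\neg (\exists q\, T(q,q)) \land (\exists y\, T(y,y))) \lor \neg (\forall x\, T(x,x)))
Move each ¬ inward, flipping quantifiers it crosses:
  (\forall p\, \neg T(p,p)) \land (\forall q\, \neg T(q,q)) \land (\exists y\, T(y,y)) \land (\forall x\, T(x,x))
Extract every quantifier outward, since the variables are now distinct and don't occur free across branches:
  \forall p\, \forall q\, \exists y\, \forall x\, (\neg T(p,p) \land \neg T(q,q) \land T(y,y) \land T(x,x))
The prefix is \forall p \forall q \exists y \forall x: 3 universal, 1 existential.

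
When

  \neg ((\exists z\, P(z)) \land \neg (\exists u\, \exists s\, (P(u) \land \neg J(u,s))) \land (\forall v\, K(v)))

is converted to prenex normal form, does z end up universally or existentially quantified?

Move each ¬ inward, flipping quantifiers it crosses:
  (\forall z\, \neg P(z)) \lor (\exists u\, \exists s\, (P(u) \land \neg J(u,s))) \lor (\exists v\, \neg K(v))
Finally move all quantifiers to the prefix:
  \forall z\, \exists u\, \exists s\, \exists v\, (\neg P(z) \lor P(u) \land \neg J(u,s) \lor \neg K(v))
The quantifier \exists z sits under an odd number of negations, so it flips to \forall z.

universal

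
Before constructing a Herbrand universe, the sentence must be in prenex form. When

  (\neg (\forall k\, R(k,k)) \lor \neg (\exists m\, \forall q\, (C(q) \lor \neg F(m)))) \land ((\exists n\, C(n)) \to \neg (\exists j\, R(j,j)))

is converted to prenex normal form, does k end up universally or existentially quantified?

Eliminate → and ↔ using ¬ and ∨.
  (\neg (\forall k\, R(k,k)) \lor \neg (\exists m\, \forall q\, (C(q) \lor \neg F(m)))) \land (\neg (\exists n\, C(n)) \lor \neg (\exists j\, R(j,j)))
Move each ¬ inward, flipping quantifiers it crosses:
  ((\exists k\, \neg R(k,k)) \lor (\forall m\, \exists q\, (\neg C(q) \land F(m)))) \land ((\forall n\, \neg C(n)) \lor (\forall j\, \neg R(j,j)))
Extract every quantifier outward, since the variables are now distinct and don't occur free across branches:
  \exists k\, \forall m\, \exists q\, \forall n\, \forall j\, ((\neg R(k,k) \lor \neg C(q) \land F(m)) \land (\neg C(n) \lor \neg R(j,j)))
The quantifier \forall k sits under an odd number of negations (counting the antecedent side of each →), so it flips to \exists k.

existential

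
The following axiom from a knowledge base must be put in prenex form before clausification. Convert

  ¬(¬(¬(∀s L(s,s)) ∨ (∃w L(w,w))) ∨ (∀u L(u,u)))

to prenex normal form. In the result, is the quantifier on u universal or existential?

Drive negations inward (¬∀x A ≡ ∃x ¬A, ¬∃x A ≡ ∀x ¬A, De Morgan for ∧/∨):
  ((∃s ¬L(s,s)) ∨ (∃w L(w,w))) ∧ (∃u ¬L(u,u))
Finally move all quantifiers to the prefix:
  ∃s ∃w ∃u ((¬L(s,s) ∨ L(w,w)) ∧ ¬L(u,u))
The quantifier ∀u sits under an odd number of negations, so it flips to ∃u.

existential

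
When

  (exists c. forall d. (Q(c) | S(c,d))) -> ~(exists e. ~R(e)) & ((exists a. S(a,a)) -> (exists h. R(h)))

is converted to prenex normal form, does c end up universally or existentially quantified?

First replace A → B with ¬A ∨ B.
  ~(exists c. forall d. (Q(c) | S(c,d))) | ~(exists e. ~R(e)) & (~(exists a. S(a,a)) | (exists h. R(h)))
Drive negations inward (¬∀x A ≡ ∃x ¬A, ¬∃x A ≡ ∀x ¬A, De Morgan for ∧/∨):
  (forall c. exists d. (~Q(c) & ~S(c,d))) | (forall e. R(e)) & ((forall a. ~S(a,a)) | (exists h. R(h)))
Finally move all quantifiers to the prefix:
  forall c. exists d. forall e. forall a. exists h. (~Q(c) & ~S(c,d) | R(e) & (~S(a,a) | R(h)))
The quantifier exists c sits under an odd number of negations (counting the antecedent side of each →), so it flips to forall c.

universal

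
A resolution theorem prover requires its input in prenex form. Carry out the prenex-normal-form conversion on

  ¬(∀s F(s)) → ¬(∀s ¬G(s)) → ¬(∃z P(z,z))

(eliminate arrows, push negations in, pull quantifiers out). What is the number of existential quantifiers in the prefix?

0

Rewrite implications/biconditionals: A → B as ¬A ∨ B.
  ¬¬(∀s F(s)) ∨ ¬¬(∀s ¬G(s)) ∨ ¬(∃z P(z,z))
Push ¬ through the quantifiers and connectives to reach negation normal form:
  (∀s F(s)) ∨ (∀s ¬G(s)) ∨ (∀z ¬P(z,z))
Rename bound variables to avoid capture: s↦a.
  (∀s F(s)) ∨ (∀a ¬G(a)) ∨ (∀z ¬P(z,z))
Extract every quantifier outward, since the variables are now distinct and don't occur free across branches:
  ∀s ∀a ∀z (F(s) ∨ ¬G(a) ∨ ¬P(z,z))
The prefix is ∀s ∀a ∀z: 3 universal, 0 existential.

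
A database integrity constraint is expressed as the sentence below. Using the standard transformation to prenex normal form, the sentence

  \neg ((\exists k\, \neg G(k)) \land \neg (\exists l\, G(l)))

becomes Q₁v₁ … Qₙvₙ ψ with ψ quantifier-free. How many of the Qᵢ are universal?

1

Move each ¬ inward, flipping quantifiers it crosses:
  (\forall k\, G(k)) \lor (\exists l\, G(l))
All bound variables are already distinct, so no renaming is needed.
Extract every quantifier outward, since the variables are now distinct and don't occur free across branches:
  \forall k\, \exists l\, (G(k) \lor G(l))
The prefix is \forall k \exists l: 1 universal, 1 existential.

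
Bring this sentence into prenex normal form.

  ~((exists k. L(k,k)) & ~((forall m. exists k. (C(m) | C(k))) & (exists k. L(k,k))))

forall k. forall m. exists p. exists y1. (~L(k,k) | (C(m) | C(p)) & L(y1,y1))

Drive negations inward (¬∀x A ≡ ∃x ¬A, ¬∃x A ≡ ∀x ¬A, De Morgan for ∧/∨):
  (forall k. ~L(k,k)) | (forall m. exists k. (C(m) | C(k))) & (exists k. L(k,k))
Rename bound variables to avoid capture: k↦p, k↦y1.
  (forall k. ~L(k,k)) | (forall m. exists p. (C(m) | C(p))) & (exists y1. L(y1,y1))
Pull the quantifiers to the front (each side's bound variable is not free in the other side):
  forall k. forall m. exists p. exists y1. (~L(k,k) | (C(m) | C(p)) & L(y1,y1))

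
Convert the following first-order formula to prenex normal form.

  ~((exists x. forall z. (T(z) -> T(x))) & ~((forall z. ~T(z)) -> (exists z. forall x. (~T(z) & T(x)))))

Rewrite implications/biconditionals: A → B as ¬A ∨ B.
  ~((exists x. forall z. (~T(z) | T(x))) & ~(~(forall z. ~T(z)) | (exists z. forall x. (~T(z) & T(x)))))
Move each ¬ inward, flipping quantifiers it crosses:
  (forall x. exists z. (T(z) & ~T(x))) | (exists z. T(z)) | (exists z. forall x. (~T(z) & T(x)))
Standardize variables apart so no two quantifiers bind the same name: z↦y1, z↦b, x↦w1.
  (forall x. exists z. (T(z) & ~T(x))) | (exists y1. T(y1)) | (exists b. forall w1. (~T(b) & T(w1)))
Pull the quantifiers to the front (each side's bound variable is not free in the other side):
  forall x. exists z. exists y1. exists b. forall w1. (T(z) & ~T(x) | T(y1) | ~T(b) & T(w1))

forall x. exists z. exists y1. exists b. forall w1. (T(z) & ~T(x) | T(y1) | ~T(b) & T(w1))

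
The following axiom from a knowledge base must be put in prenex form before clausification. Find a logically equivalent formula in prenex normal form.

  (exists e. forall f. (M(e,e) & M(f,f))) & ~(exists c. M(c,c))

Move each ¬ inward, flipping quantifiers it crosses:
  (exists e. forall f. (M(e,e) & M(f,f))) & (forall c. ~M(c,c))
Extract every quantifier outward, since the variables are now distinct and don't occur free across branches:
  exists e. forall f. forall c. (M(e,e) & M(f,f) & ~M(c,c))

exists e. forall f. forall c. (M(e,e) & M(f,f) & ~M(c,c))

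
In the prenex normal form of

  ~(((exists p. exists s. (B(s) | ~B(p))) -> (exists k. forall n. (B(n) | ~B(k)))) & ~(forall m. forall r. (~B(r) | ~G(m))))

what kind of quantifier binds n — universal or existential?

existential

Eliminate → and ↔ using ¬ and ∨.
  ~((~(exists p. exists s. (B(s) | ~B(p))) | (exists k. forall n. (B(n) | ~B(k)))) & ~(forall m. forall r. (~B(r) | ~G(m))))
Move each ¬ inward, flipping quantifiers it crosses:
  (exists p. exists s. (B(s) | ~B(p))) & (forall k. exists n. (~B(n) & B(k))) | (forall m. forall r. (~B(r) | ~G(m)))
All bound variables are already distinct, so no renaming is needed.
Extract every quantifier outward, since the variables are now distinct and don't occur free across branches:
  exists p. exists s. forall k. exists n. forall m. forall r. ((B(s) | ~B(p)) & ~B(n) & B(k) | ~B(r) | ~G(m))
The quantifier forall n sits under an odd number of negations (counting the antecedent side of each →), so it flips to exists n.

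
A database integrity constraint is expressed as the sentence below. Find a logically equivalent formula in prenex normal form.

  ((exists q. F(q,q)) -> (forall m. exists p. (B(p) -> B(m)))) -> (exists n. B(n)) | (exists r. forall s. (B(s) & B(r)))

Eliminate → and ↔ using ¬ and ∨.
  ~(~(exists q. F(q,q)) | (forall m. exists p. (~B(p) | B(m)))) | (exists n. B(n)) | (exists r. forall s. (B(s) & B(r)))
Push ¬ through the quantifiers and connectives to reach negation normal form:
  (exists q. F(q,q)) & (exists m. forall p. (B(p) & ~B(m))) | (exists n. B(n)) | (exists r. forall s. (B(s) & B(r)))
Finally move all quantifiers to the prefix:
  exists q. exists m. forall p. exists n. exists r. forall s. (F(q,q) & B(p) & ~B(m) | B(n) | B(s) & B(r))

exists q. exists m. forall p. exists n. exists r. forall s. (F(q,q) & B(p) & ~B(m) | B(n) | B(s) & B(r))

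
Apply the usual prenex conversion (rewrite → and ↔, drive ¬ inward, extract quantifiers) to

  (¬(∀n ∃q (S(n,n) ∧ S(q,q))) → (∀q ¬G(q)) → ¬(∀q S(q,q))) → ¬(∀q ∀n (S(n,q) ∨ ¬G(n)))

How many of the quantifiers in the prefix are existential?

First replace A → B with ¬A ∨ B.
  ¬(¬¬(∀n ∃q (S(n,n) ∧ S(q,q))) ∨ ¬(∀q ¬G(q)) ∨ ¬(∀q S(q,q))) ∨ ¬(∀q ∀n (S(n,q) ∨ ¬G(n)))
Push ¬ through the quantifiers and connectives to reach negation normal form:
  (∃n ∀q (¬S(n,n) ∨ ¬S(q,q))) ∧ (∀q ¬G(q)) ∧ (∀q S(q,q)) ∨ (∃q ∃n (¬S(n,q) ∧ G(n)))
Rename bound variables to avoid capture: q↦w, q↦y, q↦x1, n↦z1.
  (∃n ∀q (¬S(n,n) ∨ ¬S(q,q))) ∧ (∀w ¬G(w)) ∧ (∀y S(y,y)) ∨ (∃x1 ∃z1 (¬S(z1,x1) ∧ G(z1)))
Pull the quantifiers to the front (each side's bound variable is not free in the other side):
  ∃n ∀q ∀w ∀y ∃x1 ∃z1 ((¬S(n,n) ∨ ¬S(q,q)) ∧ ¬G(w) ∧ S(y,y) ∨ ¬S(z1,x1) ∧ G(z1))
The prefix is ∃n ∀q ∀w ∀y ∃x1 ∃z1: 3 universal, 3 existential.

3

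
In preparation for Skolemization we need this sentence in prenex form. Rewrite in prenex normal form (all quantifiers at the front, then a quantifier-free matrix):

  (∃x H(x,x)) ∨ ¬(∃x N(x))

∃x ∀b (H(x,x) ∨ ¬N(b))

Push ¬ through the quantifiers and connectives to reach negation normal form:
  (∃x H(x,x)) ∨ (∀x ¬N(x))
Standardize variables apart so no two quantifiers bind the same name: x↦b.
  (∃x H(x,x)) ∨ (∀b ¬N(b))
Pull the quantifiers to the front (each side's bound variable is not free in the other side):
  ∃x ∀b (H(x,x) ∨ ¬N(b))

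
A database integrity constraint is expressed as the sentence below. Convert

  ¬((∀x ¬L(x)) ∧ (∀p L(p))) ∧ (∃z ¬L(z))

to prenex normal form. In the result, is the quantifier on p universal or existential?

existential

Push ¬ through the quantifiers and connectives to reach negation normal form:
  ((∃x L(x)) ∨ (∃p ¬L(p))) ∧ (∃z ¬L(z))
All bound variables are already distinct, so no renaming is needed.
Pull the quantifiers to the front (each side's bound variable is not free in the other side):
  ∃x ∃p ∃z ((L(x) ∨ ¬L(p)) ∧ ¬L(z))
The quantifier ∀p sits under an odd number of negations, so it flips to ∃p.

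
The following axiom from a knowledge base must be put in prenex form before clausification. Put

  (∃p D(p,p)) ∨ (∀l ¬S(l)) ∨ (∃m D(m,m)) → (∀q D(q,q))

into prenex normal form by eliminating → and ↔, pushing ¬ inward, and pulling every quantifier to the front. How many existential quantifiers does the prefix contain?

Eliminate → and ↔ using ¬ and ∨.
  ¬((∃p D(p,p)) ∨ (∀l ¬S(l)) ∨ (∃m D(m,m))) ∨ (∀q D(q,q))
Move each ¬ inward, flipping quantifiers it crosses:
  (∀p ¬D(p,p)) ∧ (∃l S(l)) ∧ (∀m ¬D(m,m)) ∨ (∀q D(q,q))
Pull the quantifiers to the front (each side's bound variable is not free in the other side):
  ∀p ∃l ∀m ∀q (¬D(p,p) ∧ S(l) ∧ ¬D(m,m) ∨ D(q,q))
The prefix is ∀p ∃l ∀m ∀q: 3 universal, 1 existential.

1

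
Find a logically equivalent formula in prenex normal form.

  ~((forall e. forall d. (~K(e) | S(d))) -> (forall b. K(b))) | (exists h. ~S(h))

Rewrite implications/biconditionals: A → B as ¬A ∨ B.
  ~(~(forall e. forall d. (~K(e) | S(d))) | (forall b. K(b))) | (exists h. ~S(h))
Move each ¬ inward, flipping quantifiers it crosses:
  (forall e. forall d. (~K(e) | S(d))) & (exists b. ~K(b)) | (exists h. ~S(h))
Pull the quantifiers to the front (each side's bound variable is not free in the other side):
  forall e. forall d. exists b. exists h. ((~K(e) | S(d)) & ~K(b) | ~S(h))

forall e. forall d. exists b. exists h. ((~K(e) | S(d)) & ~K(b) | ~S(h))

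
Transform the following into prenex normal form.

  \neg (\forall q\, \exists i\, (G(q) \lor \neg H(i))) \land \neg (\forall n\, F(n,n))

Move each ¬ inward, flipping quantifiers it crosses:
  (\exists q\, \forall i\, (\neg G(q) \land H(i))) \land (\exists n\, \neg F(n,n))
All bound variables are already distinct, so no renaming is needed.
Finally move all quantifiers to the prefix:
  \exists q\, \forall i\, \exists n\, (\neg G(q) \land H(i) \land \neg F(n,n))

\exists q\, \forall i\, \exists n\, (\neg G(q) \land H(i) \land \neg F(n,n))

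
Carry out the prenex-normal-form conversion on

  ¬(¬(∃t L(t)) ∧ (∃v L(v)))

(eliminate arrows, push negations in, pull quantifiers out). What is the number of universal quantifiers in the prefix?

1

Drive negations inward (¬∀x A ≡ ∃x ¬A, ¬∃x A ≡ ∀x ¬A, De Morgan for ∧/∨):
  (∃t L(t)) ∨ (∀v ¬L(v))
All bound variables are already distinct, so no renaming is needed.
Pull the quantifiers to the front (each side's bound variable is not free in the other side):
  ∃t ∀v (L(t) ∨ ¬L(v))
The prefix is ∃t ∀v: 1 universal, 1 existential.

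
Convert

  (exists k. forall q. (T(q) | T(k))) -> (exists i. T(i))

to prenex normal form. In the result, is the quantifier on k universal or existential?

universal

Eliminate → and ↔ using ¬ and ∨.
  ~(exists k. forall q. (T(q) | T(k))) | (exists i. T(i))
Drive negations inward (¬∀x A ≡ ∃x ¬A, ¬∃x A ≡ ∀x ¬A, De Morgan for ∧/∨):
  (forall k. exists q. (~T(q) & ~T(k))) | (exists i. T(i))
All bound variables are already distinct, so no renaming is needed.
Extract every quantifier outward, since the variables are now distinct and don't occur free across branches:
  forall k. exists q. exists i. (~T(q) & ~T(k) | T(i))
The quantifier exists k sits under an odd number of negations (counting the antecedent side of each →), so it flips to forall k.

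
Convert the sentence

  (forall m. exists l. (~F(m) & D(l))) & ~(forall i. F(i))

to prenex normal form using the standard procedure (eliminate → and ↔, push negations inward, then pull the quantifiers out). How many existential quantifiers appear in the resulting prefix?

Drive negations inward (¬∀x A ≡ ∃x ¬A, ¬∃x A ≡ ∀x ¬A, De Morgan for ∧/∨):
  (forall m. exists l. (~F(m) & D(l))) & (exists i. ~F(i))
All bound variables are already distinct, so no renaming is needed.
Finally move all quantifiers to the prefix:
  forall m. exists l. exists i. (~F(m) & D(l) & ~F(i))
The prefix is forall m exists l exists i: 1 universal, 2 existential.

2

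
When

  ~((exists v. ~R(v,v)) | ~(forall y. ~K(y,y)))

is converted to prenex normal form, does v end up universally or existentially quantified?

universal

Move each ¬ inward, flipping quantifiers it crosses:
  (forall v. R(v,v)) & (forall y. ~K(y,y))
Pull the quantifiers to the front (each side's bound variable is not free in the other side):
  forall v. forall y. (R(v,v) & ~K(y,y))
The quantifier exists v sits under an odd number of negations, so it flips to forall v.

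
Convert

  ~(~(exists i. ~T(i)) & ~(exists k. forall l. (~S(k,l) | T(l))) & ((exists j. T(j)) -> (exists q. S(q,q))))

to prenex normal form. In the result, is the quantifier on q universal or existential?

Rewrite implications/biconditionals: A → B as ¬A ∨ B.
  ~(~(exists i. ~T(i)) & ~(exists k. forall l. (~S(k,l) | T(l))) & (~(exists j. T(j)) | (exists q. S(q,q))))
Move each ¬ inward, flipping quantifiers it crosses:
  (exists i. ~T(i)) | (exists k. forall l. (~S(k,l) | T(l))) | (exists j. T(j)) & (forall q. ~S(q,q))
All bound variables are already distinct, so no renaming is needed.
Extract every quantifier outward, since the variables are now distinct and don't occur free across branches:
  exists i. exists k. forall l. exists j. forall q. (~T(i) | ~S(k,l) | T(l) | T(j) & ~S(q,q))
The quantifier exists q sits under an odd number of negations (counting the antecedent side of each →), so it flips to forall q.

universal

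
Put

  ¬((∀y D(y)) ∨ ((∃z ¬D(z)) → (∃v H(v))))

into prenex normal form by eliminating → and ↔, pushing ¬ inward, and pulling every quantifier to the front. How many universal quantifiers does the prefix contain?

Eliminate → and ↔ using ¬ and ∨.
  ¬((∀y D(y)) ∨ ¬(∃z ¬D(z)) ∨ (∃v H(v)))
Move each ¬ inward, flipping quantifiers it crosses:
  (∃y ¬D(y)) ∧ (∃z ¬D(z)) ∧ (∀v ¬H(v))
Extract every quantifier outward, since the variables are now distinct and don't occur free across branches:
  ∃y ∃z ∀v (¬D(y) ∧ ¬D(z) ∧ ¬H(v))
The prefix is ∃y ∃z ∀v: 1 universal, 2 existential.

1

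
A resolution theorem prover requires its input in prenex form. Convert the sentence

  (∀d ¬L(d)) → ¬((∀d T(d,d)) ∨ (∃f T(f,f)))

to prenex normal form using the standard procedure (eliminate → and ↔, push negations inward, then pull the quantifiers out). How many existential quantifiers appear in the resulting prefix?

Rewrite implications/biconditionals: A → B as ¬A ∨ B.
  ¬(∀d ¬L(d)) ∨ ¬((∀d T(d,d)) ∨ (∃f T(f,f)))
Push ¬ through the quantifiers and connectives to reach negation normal form:
  (∃d L(d)) ∨ (∃d ¬T(d,d)) ∧ (∀f ¬T(f,f))
Rename bound variables to avoid capture: d↦p.
  (∃d L(d)) ∨ (∃p ¬T(p,p)) ∧ (∀f ¬T(f,f))
Pull the quantifiers to the front (each side's bound variable is not free in the other side):
  ∃d ∃p ∀f (L(d) ∨ ¬T(p,p) ∧ ¬T(f,f))
The prefix is ∃d ∃p ∀f: 1 universal, 2 existential.

2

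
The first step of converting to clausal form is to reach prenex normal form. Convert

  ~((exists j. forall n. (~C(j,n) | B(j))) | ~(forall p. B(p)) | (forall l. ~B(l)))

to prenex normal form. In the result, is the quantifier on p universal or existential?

universal

Move each ¬ inward, flipping quantifiers it crosses:
  (forall j. exists n. (C(j,n) & ~B(j))) & (forall p. B(p)) & (exists l. B(l))
Pull the quantifiers to the front (each side's bound variable is not free in the other side):
  forall j. exists n. forall p. exists l. (C(j,n) & ~B(j) & B(p) & B(l))
The quantifier forall p sits under an even number of negations, so it remains universal.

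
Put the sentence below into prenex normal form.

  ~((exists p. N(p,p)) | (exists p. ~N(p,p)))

forall p. forall w. (~N(p,p) & N(w,w))

Push ¬ through the quantifiers and connectives to reach negation normal form:
  (forall p. ~N(p,p)) & (forall p. N(p,p))
Give each quantifier a distinct variable: p↦w.
  (forall p. ~N(p,p)) & (forall w. N(w,w))
Pull the quantifiers to the front (each side's bound variable is not free in the other side):
  forall p. forall w. (~N(p,p) & N(w,w))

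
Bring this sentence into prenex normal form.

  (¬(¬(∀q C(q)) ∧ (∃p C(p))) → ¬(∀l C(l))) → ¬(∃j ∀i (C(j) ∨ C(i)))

Rewrite implications/biconditionals: A → B as ¬A ∨ B.
  ¬(¬¬(¬(∀q C(q)) ∧ (∃p C(p))) ∨ ¬(∀l C(l))) ∨ ¬(∃j ∀i (C(j) ∨ C(i)))
Drive negations inward (¬∀x A ≡ ∃x ¬A, ¬∃x A ≡ ∀x ¬A, De Morgan for ∧/∨):
  ((∀q C(q)) ∨ (∀p ¬C(p))) ∧ (∀l C(l)) ∨ (∀j ∃i (¬C(j) ∧ ¬C(i)))
All bound variables are already distinct, so no renaming is needed.
Pull the quantifiers to the front (each side's bound variable is not free in the other side):
  ∀q ∀p ∀l ∀j ∃i ((C(q) ∨ ¬C(p)) ∧ C(l) ∨ ¬C(j) ∧ ¬C(i))

∀q ∀p ∀l ∀j ∃i ((C(q) ∨ ¬C(p)) ∧ C(l) ∨ ¬C(j) ∧ ¬C(i))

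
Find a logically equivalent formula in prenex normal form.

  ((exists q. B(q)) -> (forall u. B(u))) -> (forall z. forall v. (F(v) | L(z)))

exists q. exists u. forall z. forall v. (B(q) & ~B(u) | F(v) | L(z))

Eliminate → and ↔ using ¬ and ∨.
  ~(~(exists q. B(q)) | (forall u. B(u))) | (forall z. forall v. (F(v) | L(z)))
Push ¬ through the quantifiers and connectives to reach negation normal form:
  (exists q. B(q)) & (exists u. ~B(u)) | (forall z. forall v. (F(v) | L(z)))
All bound variables are already distinct, so no renaming is needed.
Extract every quantifier outward, since the variables are now distinct and don't occur free across branches:
  exists q. exists u. forall z. forall v. (B(q) & ~B(u) | F(v) | L(z))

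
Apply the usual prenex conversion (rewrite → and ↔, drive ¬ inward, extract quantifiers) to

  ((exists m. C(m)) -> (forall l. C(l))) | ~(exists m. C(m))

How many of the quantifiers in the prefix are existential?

Eliminate → and ↔ using ¬ and ∨.
  ~(exists m. C(m)) | (forall l. C(l)) | ~(exists m. C(m))
Push ¬ through the quantifiers and connectives to reach negation normal form:
  (forall m. ~C(m)) | (forall l. C(l)) | (forall m. ~C(m))
Give each quantifier a distinct variable: m↦z1.
  (forall m. ~C(m)) | (forall l. C(l)) | (forall z1. ~C(z1))
Pull the quantifiers to the front (each side's bound variable is not free in the other side):
  forall m. forall l. forall z1. (~C(m) | C(l) | ~C(z1))
The prefix is forall m forall l forall z1: 3 universal, 0 existential.

0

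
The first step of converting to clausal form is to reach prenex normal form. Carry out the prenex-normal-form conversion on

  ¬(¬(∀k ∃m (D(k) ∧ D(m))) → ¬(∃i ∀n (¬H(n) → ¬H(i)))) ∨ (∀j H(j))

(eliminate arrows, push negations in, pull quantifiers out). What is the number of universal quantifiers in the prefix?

3

Eliminate → and ↔ using ¬ and ∨.
  ¬(¬¬(∀k ∃m (D(k) ∧ D(m))) ∨ ¬(∃i ∀n (¬¬H(n) ∨ ¬H(i)))) ∨ (∀j H(j))
Drive negations inward (¬∀x A ≡ ∃x ¬A, ¬∃x A ≡ ∀x ¬A, De Morgan for ∧/∨):
  (∃k ∀m (¬D(k) ∨ ¬D(m))) ∧ (∃i ∀n (H(n) ∨ ¬H(i))) ∨ (∀j H(j))
All bound variables are already distinct, so no renaming is needed.
Pull the quantifiers to the front (each side's bound variable is not free in the other side):
  ∃k ∀m ∃i ∀n ∀j ((¬D(k) ∨ ¬D(m)) ∧ (H(n) ∨ ¬H(i)) ∨ H(j))
The prefix is ∃k ∀m ∃i ∀n ∀j: 3 universal, 2 existential.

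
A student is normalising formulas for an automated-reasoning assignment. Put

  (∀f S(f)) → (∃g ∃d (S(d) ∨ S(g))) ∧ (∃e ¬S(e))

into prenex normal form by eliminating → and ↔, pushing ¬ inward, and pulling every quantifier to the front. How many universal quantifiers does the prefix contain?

Eliminate → and ↔ using ¬ and ∨.
  ¬(∀f S(f)) ∨ (∃g ∃d (S(d) ∨ S(g))) ∧ (∃e ¬S(e))
Drive negations inward (¬∀x A ≡ ∃x ¬A, ¬∃x A ≡ ∀x ¬A, De Morgan for ∧/∨):
  (∃f ¬S(f)) ∨ (∃g ∃d (S(d) ∨ S(g))) ∧ (∃e ¬S(e))
All bound variables are already distinct, so no renaming is needed.
Extract every quantifier outward, since the variables are now distinct and don't occur free across branches:
  ∃f ∃g ∃d ∃e (¬S(f) ∨ (S(d) ∨ S(g)) ∧ ¬S(e))
The prefix is ∃f ∃g ∃d ∃e: 0 universal, 4 existential.

0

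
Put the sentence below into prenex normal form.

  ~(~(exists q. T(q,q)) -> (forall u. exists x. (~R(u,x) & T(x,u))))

forall q. exists u. forall x. (~T(q,q) & (R(u,x) | ~T(x,u)))

Eliminate → and ↔ using ¬ and ∨.
  ~(~~(exists q. T(q,q)) | (forall u. exists x. (~R(u,x) & T(x,u))))
Push ¬ through the quantifiers and connectives to reach negation normal form:
  (forall q. ~T(q,q)) & (exists u. forall x. (R(u,x) | ~T(x,u)))
All bound variables are already distinct, so no renaming is needed.
Extract every quantifier outward, since the variables are now distinct and don't occur free across branches:
  forall q. exists u. forall x. (~T(q,q) & (R(u,x) | ~T(x,u)))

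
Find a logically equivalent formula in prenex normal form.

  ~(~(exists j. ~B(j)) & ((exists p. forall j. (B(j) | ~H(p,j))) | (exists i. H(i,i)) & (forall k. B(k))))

Move each ¬ inward, flipping quantifiers it crosses:
  (exists j. ~B(j)) | (forall p. exists j. (~B(j) & H(p,j))) & ((forall i. ~H(i,i)) | (exists k. ~B(k)))
Rename bound variables to avoid capture: j↦r.
  (exists j. ~B(j)) | (forall p. exists r. (~B(r) & H(p,r))) & ((forall i. ~H(i,i)) | (exists k. ~B(k)))
Extract every quantifier outward, since the variables are now distinct and don't occur free across branches:
  exists j. forall p. exists r. forall i. exists k. (~B(j) | ~B(r) & H(p,r) & (~H(i,i) | ~B(k)))

exists j. forall p. exists r. forall i. exists k. (~B(j) | ~B(r) & H(p,r) & (~H(i,i) | ~B(k)))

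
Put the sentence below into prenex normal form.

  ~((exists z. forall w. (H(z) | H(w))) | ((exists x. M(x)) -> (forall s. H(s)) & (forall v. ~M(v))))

First replace A → B with ¬A ∨ B.
  ~((exists z. forall w. (H(z) | H(w))) | ~(exists x. M(x)) | (forall s. H(s)) & (forall v. ~M(v)))
Push ¬ through the quantifiers and connectives to reach negation normal form:
  (forall z. exists w. (~H(z) & ~H(w))) & (exists x. M(x)) & ((exists s. ~H(s)) | (exists v. M(v)))
All bound variables are already distinct, so no renaming is needed.
Extract every quantifier outward, since the variables are now distinct and don't occur free across branches:
  forall z. exists w. exists x. exists s. exists v. (~H(z) & ~H(w) & M(x) & (~H(s) | M(v)))

forall z. exists w. exists x. exists s. exists v. (~H(z) & ~H(w) & M(x) & (~H(s) | M(v)))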